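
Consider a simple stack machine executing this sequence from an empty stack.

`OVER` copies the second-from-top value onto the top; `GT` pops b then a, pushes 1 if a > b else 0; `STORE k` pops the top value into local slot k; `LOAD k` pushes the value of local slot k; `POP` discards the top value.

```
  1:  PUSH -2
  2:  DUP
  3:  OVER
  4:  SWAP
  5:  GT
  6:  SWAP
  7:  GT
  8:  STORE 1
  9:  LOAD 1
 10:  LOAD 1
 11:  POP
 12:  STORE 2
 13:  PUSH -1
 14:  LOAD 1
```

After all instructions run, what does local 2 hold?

PUSH -2 → [-2]
DUP     → [-2, -2]
OVER    → [-2, -2, -2]
SWAP    → [-2, -2, -2]
GT      → [-2, 0]
SWAP    → [0, -2]
GT      → [1]
STORE 1 → []
LOAD 1  → [1]
LOAD 1  → [1, 1]
POP     → [1]
STORE 2 → []
PUSH -1 → [-1]
LOAD 1  → [-1, 1]

1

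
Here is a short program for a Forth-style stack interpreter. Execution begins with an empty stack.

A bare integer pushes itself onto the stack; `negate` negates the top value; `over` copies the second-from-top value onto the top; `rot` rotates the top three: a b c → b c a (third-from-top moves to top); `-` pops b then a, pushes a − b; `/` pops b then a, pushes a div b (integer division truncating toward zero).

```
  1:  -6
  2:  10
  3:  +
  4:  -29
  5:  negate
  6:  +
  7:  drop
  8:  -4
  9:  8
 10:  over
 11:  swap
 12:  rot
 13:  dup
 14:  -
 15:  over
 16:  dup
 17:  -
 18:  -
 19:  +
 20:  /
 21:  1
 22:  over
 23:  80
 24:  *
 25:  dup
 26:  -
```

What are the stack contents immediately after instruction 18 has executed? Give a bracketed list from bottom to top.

[-4, 8, 0]

-6     : [-6]
10     : [-6, 10]
+      : [4]
-29    : [4, -29]
negate : [4, 29]
+      : [33]
drop   : []
-4     : [-4]
8      : [-4, 8]
over   : [-4, 8, -4]
swap   : [-4, -4, 8]
rot    : [-4, 8, -4]
dup    : [-4, 8, -4, -4]
-      : [-4, 8, 0]
over   : [-4, 8, 0, 8]
dup    : [-4, 8, 0, 8, 8]
-      : [-4, 8, 0, 0]
-      : [-4, 8, 0]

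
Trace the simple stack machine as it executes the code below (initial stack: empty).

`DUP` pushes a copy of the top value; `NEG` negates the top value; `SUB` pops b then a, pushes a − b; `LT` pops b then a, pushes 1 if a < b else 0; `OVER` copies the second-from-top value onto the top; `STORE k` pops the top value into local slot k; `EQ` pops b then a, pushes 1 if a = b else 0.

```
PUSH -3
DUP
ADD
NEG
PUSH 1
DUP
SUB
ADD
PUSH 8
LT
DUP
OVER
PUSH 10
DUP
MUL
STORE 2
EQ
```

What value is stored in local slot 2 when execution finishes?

100

PUSH -3 → -3
DUP     → -3 -3
ADD     → -6
NEG     → 6
PUSH 1  → 6 1
DUP     → 6 1 1
SUB     → 6 0
ADD     → 6
PUSH 8  → 6 8
LT      → 1
DUP     → 1 1
OVER    → 1 1 1
PUSH 10 → 1 1 1 10
DUP     → 1 1 1 10 10
MUL     → 1 1 1 100
STORE 2 → 1 1 1
EQ      → 1 1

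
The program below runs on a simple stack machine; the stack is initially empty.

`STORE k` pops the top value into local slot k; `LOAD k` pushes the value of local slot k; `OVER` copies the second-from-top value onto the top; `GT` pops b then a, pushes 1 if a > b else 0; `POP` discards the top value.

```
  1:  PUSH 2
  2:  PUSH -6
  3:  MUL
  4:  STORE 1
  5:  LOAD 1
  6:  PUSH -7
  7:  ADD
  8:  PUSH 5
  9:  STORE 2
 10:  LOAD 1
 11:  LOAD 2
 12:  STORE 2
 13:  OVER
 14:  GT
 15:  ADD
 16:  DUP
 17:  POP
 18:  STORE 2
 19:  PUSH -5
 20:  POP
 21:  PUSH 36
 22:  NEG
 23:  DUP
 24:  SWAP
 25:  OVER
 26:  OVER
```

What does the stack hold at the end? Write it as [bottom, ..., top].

PUSH 2   2
PUSH -6  2 -6
MUL      -12
STORE 1  (empty)
LOAD 1   -12
PUSH -7  -12 -7
ADD      -19
PUSH 5   -19 5
STORE 2  -19
LOAD 1   -19 -12
LOAD 2   -19 -12 5
STORE 2  -19 -12
OVER     -19 -12 -19
GT       -19 1
ADD      -18
DUP      -18 -18
POP      -18
STORE 2  (empty)
PUSH -5  -5
POP      (empty)
PUSH 36  36
NEG      -36
DUP      -36 -36
SWAP     -36 -36
OVER     -36 -36 -36
OVER     -36 -36 -36 -36

[-36, -36, -36, -36]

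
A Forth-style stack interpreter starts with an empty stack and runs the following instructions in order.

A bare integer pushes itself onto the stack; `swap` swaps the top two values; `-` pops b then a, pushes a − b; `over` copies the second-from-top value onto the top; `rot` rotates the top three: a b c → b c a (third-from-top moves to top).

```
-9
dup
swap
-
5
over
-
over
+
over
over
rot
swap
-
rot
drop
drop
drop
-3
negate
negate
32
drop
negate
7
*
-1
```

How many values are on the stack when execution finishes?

-9      [-9]
dup     [-9, -9]
swap    [-9, -9]
-       [0]
5       [0, 5]
over    [0, 5, 0]
-       [0, 5]
over    [0, 5, 0]
+       [0, 5]
over    [0, 5, 0]
over    [0, 5, 0, 5]
rot     [0, 0, 5, 5]
swap    [0, 0, 5, 5]
-       [0, 0, 0]
rot     [0, 0, 0]
drop    [0, 0]
drop    [0]
drop    []
-3      [-3]
negate  [3]
negate  [-3]
32      [-3, 32]
drop    [-3]
negate  [3]
7       [3, 7]
*       [21]
-1      [21, -1]

2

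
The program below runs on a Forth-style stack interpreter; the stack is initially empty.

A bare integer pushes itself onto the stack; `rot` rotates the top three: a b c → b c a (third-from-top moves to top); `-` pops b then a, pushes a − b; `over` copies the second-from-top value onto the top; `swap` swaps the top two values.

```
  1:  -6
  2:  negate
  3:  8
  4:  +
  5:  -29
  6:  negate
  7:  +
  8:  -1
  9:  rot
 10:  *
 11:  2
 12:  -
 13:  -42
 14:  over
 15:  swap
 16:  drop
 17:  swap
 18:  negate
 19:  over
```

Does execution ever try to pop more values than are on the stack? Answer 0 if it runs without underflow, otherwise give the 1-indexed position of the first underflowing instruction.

9

-6     → [-6]
negate → [6]
8      → [6, 8]
+      → [14]
-29    → [14, -29]
negate → [14, 29]
+      → [43]
-1     → [43, -1]
rot  — needs 3 operands, stack has 2 → underflow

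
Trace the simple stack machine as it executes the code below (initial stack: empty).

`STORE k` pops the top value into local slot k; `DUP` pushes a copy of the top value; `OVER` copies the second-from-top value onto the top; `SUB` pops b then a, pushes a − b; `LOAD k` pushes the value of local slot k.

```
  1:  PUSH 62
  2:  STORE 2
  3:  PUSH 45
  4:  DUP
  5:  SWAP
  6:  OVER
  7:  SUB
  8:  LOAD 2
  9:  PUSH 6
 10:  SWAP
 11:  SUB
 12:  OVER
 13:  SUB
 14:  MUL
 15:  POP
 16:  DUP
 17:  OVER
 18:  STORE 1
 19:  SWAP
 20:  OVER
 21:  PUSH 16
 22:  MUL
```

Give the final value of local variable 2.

62

PUSH 62 -> [62]
STORE 2 -> []
PUSH 45 -> [45]
DUP     -> [45, 45]
SWAP    -> [45, 45]
OVER    -> [45, 45, 45]
SUB     -> [45, 0]
LOAD 2  -> [45, 0, 62]
PUSH 6  -> [45, 0, 62, 6]
SWAP    -> [45, 0, 6, 62]
SUB     -> [45, 0, -56]
OVER    -> [45, 0, -56, 0]
SUB     -> [45, 0, -56]
MUL     -> [45, 0]
POP     -> [45]
DUP     -> [45, 45]
OVER    -> [45, 45, 45]
STORE 1 -> [45, 45]
SWAP    -> [45, 45]
OVER    -> [45, 45, 45]
PUSH 16 -> [45, 45, 45, 16]
MUL     -> [45, 45, 720]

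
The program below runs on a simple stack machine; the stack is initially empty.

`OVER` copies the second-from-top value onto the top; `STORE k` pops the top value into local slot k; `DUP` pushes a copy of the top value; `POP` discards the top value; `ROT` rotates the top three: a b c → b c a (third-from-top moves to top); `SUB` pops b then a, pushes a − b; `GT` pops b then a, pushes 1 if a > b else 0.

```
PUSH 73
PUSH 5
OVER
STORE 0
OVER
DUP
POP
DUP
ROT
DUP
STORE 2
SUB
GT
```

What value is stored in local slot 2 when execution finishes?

PUSH 73  73
PUSH 5   73 5
OVER     73 5 73
STORE 0  73 5
OVER     73 5 73
DUP      73 5 73 73
POP      73 5 73
DUP      73 5 73 73
ROT      73 73 73 5
DUP      73 73 73 5 5
STORE 2  73 73 73 5
SUB      73 73 68
GT       73 1

5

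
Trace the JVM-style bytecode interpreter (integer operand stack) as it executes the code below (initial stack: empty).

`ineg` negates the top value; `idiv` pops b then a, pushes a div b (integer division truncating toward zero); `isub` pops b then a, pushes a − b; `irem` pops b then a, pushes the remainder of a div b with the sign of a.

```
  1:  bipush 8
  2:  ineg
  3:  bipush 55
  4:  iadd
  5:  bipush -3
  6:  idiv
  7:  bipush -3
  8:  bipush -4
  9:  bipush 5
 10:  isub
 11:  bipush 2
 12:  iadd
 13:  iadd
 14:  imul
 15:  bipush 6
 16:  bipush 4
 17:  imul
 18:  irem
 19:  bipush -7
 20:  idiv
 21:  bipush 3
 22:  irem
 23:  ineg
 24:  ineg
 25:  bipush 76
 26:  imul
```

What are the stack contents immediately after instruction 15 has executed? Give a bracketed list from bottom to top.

bipush 8  : [8]
ineg      : [-8]
bipush 55 : [-8, 55]
iadd      : [47]
bipush -3 : [47, -3]
idiv      : [-15]
bipush -3 : [-15, -3]
bipush -4 : [-15, -3, -4]
bipush 5  : [-15, -3, -4, 5]
isub      : [-15, -3, -9]
bipush 2  : [-15, -3, -9, 2]
iadd      : [-15, -3, -7]
iadd      : [-15, -10]
imul      : [150]
bipush 6  : [150, 6]

[150, 6]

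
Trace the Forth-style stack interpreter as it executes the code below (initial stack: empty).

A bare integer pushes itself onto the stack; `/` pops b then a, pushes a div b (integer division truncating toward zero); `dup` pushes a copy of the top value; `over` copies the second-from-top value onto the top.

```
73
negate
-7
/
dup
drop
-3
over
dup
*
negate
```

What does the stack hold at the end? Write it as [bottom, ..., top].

[10, -3, -100]

73     -> 73
negate -> -73
-7     -> -73 -7
/      -> 10
dup    -> 10 10
drop   -> 10
-3     -> 10 -3
over   -> 10 -3 10
dup    -> 10 -3 10 10
*      -> 10 -3 100
negate -> 10 -3 -100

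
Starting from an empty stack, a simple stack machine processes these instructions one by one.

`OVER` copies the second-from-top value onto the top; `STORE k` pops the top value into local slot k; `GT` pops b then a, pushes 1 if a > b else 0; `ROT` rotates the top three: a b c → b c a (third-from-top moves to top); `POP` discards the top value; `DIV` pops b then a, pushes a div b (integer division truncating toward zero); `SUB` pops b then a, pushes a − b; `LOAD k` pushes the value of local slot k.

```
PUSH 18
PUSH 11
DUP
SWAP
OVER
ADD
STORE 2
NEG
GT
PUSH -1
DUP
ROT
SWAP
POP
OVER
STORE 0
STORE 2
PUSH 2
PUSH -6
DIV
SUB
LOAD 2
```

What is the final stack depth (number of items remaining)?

PUSH 18  [18]
PUSH 11  [18, 11]
DUP      [18, 11, 11]
SWAP     [18, 11, 11]
OVER     [18, 11, 11, 11]
ADD      [18, 11, 22]
STORE 2  [18, 11]
NEG      [18, -11]
GT       [1]
PUSH -1  [1, -1]
DUP      [1, -1, -1]
ROT      [-1, -1, 1]
SWAP     [-1, 1, -1]
POP      [-1, 1]
OVER     [-1, 1, -1]
STORE 0  [-1, 1]
STORE 2  [-1]
PUSH 2   [-1, 2]
PUSH -6  [-1, 2, -6]
DIV      [-1, 0]
SUB      [-1]
LOAD 2   [-1, 1]

2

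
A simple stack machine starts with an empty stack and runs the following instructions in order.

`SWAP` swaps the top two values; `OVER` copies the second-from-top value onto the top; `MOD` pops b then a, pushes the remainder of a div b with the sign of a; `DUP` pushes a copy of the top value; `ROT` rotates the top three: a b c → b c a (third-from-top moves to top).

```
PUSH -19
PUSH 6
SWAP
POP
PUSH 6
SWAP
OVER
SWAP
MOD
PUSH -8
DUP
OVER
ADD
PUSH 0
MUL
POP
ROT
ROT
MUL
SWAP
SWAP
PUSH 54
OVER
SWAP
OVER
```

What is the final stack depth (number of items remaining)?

PUSH -19  [-19]
PUSH 6    [-19, 6]
SWAP      [6, -19]
POP       [6]
PUSH 6    [6, 6]
SWAP      [6, 6]
OVER      [6, 6, 6]
SWAP      [6, 6, 6]
MOD       [6, 0]
PUSH -8   [6, 0, -8]
DUP       [6, 0, -8, -8]
OVER      [6, 0, -8, -8, -8]
ADD       [6, 0, -8, -16]
PUSH 0    [6, 0, -8, -16, 0]
MUL       [6, 0, -8, 0]
POP       [6, 0, -8]
ROT       [0, -8, 6]
ROT       [-8, 6, 0]
MUL       [-8, 0]
SWAP      [0, -8]
SWAP      [-8, 0]
PUSH 54   [-8, 0, 54]
OVER      [-8, 0, 54, 0]
SWAP      [-8, 0, 0, 54]
OVER      [-8, 0, 0, 54, 0]

5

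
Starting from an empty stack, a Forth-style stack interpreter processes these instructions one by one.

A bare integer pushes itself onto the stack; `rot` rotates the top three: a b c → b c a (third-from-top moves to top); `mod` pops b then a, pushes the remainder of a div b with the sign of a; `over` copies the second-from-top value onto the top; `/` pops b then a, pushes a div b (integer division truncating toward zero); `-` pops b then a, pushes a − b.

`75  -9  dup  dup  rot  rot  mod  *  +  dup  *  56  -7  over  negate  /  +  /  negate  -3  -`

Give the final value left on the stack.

-97

75      75
-9      75 -9
dup     75 -9 -9
dup     75 -9 -9 -9
rot     75 -9 -9 -9
rot     75 -9 -9 -9
mod     75 -9 0
*       75 0
+       75
dup     75 75
*       5625
56      5625 56
-7      5625 56 -7
over    5625 56 -7 56
negate  5625 56 -7 -56
/       5625 56 0
+       5625 56
/       100
negate  -100
-3      -100 -3
-       -97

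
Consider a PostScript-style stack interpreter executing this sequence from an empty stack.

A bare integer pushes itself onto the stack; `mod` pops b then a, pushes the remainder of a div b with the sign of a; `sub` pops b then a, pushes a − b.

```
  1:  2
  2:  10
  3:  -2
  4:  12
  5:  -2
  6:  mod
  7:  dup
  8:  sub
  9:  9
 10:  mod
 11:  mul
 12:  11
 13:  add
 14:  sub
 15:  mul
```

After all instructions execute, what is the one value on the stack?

-2

2   : [2]
10  : [2, 10]
-2  : [2, 10, -2]
12  : [2, 10, -2, 12]
-2  : [2, 10, -2, 12, -2]
mod : [2, 10, -2, 0]
dup : [2, 10, -2, 0, 0]
sub : [2, 10, -2, 0]
9   : [2, 10, -2, 0, 9]
mod : [2, 10, -2, 0]
mul : [2, 10, 0]
11  : [2, 10, 0, 11]
add : [2, 10, 11]
sub : [2, -1]
mul : [-2]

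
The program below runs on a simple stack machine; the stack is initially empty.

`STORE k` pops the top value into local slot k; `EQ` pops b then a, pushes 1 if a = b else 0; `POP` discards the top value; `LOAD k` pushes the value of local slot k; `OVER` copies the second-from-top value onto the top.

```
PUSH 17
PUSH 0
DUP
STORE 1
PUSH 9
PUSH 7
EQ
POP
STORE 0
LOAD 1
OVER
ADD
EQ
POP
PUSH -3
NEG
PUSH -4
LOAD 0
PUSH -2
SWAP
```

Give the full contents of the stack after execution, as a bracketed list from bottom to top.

PUSH 17  17
PUSH 0   17 0
DUP      17 0 0
STORE 1  17 0
PUSH 9   17 0 9
PUSH 7   17 0 9 7
EQ       17 0 0
POP      17 0
STORE 0  17
LOAD 1   17 0
OVER     17 0 17
ADD      17 17
EQ       1
POP      (empty)
PUSH -3  -3
NEG      3
PUSH -4  3 -4
LOAD 0   3 -4 0
PUSH -2  3 -4 0 -2
SWAP     3 -4 -2 0

[3, -4, -2, 0]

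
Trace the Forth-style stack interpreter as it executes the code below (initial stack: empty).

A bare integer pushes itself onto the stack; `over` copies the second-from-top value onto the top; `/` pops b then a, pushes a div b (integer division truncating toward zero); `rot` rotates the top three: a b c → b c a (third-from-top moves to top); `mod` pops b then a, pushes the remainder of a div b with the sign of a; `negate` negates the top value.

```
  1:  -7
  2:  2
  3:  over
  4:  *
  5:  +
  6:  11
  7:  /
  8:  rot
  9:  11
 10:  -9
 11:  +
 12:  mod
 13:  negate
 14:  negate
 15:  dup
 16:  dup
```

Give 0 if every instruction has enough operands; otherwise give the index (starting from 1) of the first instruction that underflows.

-7    [-7]
2     [-7, 2]
over  [-7, 2, -7]
*     [-7, -14]
+     [-21]
11    [-21, 11]
/     [-1]
rot  — needs 3 operands, stack has 1 → underflow

8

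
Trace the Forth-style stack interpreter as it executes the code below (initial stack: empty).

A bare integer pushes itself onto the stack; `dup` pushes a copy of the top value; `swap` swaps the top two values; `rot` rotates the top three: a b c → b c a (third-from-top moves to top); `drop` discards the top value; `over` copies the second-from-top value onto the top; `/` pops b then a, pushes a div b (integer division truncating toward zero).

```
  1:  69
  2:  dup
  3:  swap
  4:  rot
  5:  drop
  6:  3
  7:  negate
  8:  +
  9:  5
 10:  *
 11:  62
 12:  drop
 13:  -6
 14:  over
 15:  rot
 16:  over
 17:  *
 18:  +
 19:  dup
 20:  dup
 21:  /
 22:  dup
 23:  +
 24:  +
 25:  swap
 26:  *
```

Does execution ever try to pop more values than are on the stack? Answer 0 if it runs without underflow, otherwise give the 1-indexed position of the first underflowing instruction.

4

69   -> [69]
dup  -> [69, 69]
swap -> [69, 69]
rot  — needs 3 operands, stack has 2 → underflow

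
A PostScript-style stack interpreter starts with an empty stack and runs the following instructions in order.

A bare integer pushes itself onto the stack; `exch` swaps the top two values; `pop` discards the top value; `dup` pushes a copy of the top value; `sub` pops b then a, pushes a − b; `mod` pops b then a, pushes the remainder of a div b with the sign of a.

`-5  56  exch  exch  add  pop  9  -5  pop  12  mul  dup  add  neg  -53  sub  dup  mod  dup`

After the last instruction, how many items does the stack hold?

-5    [-5]
56    [-5, 56]
exch  [56, -5]
exch  [-5, 56]
add   [51]
pop   []
9     [9]
-5    [9, -5]
pop   [9]
12    [9, 12]
mul   [108]
dup   [108, 108]
add   [216]
neg   [-216]
-53   [-216, -53]
sub   [-163]
dup   [-163, -163]
mod   [0]
dup   [0, 0]

2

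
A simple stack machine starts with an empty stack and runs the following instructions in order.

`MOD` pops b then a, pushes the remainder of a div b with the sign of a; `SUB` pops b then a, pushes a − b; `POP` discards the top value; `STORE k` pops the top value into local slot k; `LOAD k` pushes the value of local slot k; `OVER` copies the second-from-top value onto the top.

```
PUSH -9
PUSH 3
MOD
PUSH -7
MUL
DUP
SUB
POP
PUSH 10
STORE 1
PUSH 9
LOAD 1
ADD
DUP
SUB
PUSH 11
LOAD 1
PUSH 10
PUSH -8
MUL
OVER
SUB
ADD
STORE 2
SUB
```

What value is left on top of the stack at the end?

-11

PUSH -9  [-9]
PUSH 3   [-9, 3]
MOD      [0]
PUSH -7  [0, -7]
MUL      [0]
DUP      [0, 0]
SUB      [0]
POP      []
PUSH 10  [10]
STORE 1  []
PUSH 9   [9]
LOAD 1   [9, 10]
ADD      [19]
DUP      [19, 19]
SUB      [0]
PUSH 11  [0, 11]
LOAD 1   [0, 11, 10]
PUSH 10  [0, 11, 10, 10]
PUSH -8  [0, 11, 10, 10, -8]
MUL      [0, 11, 10, -80]
OVER     [0, 11, 10, -80, 10]
SUB      [0, 11, 10, -90]
ADD      [0, 11, -80]
STORE 2  [0, 11]
SUB      [-11]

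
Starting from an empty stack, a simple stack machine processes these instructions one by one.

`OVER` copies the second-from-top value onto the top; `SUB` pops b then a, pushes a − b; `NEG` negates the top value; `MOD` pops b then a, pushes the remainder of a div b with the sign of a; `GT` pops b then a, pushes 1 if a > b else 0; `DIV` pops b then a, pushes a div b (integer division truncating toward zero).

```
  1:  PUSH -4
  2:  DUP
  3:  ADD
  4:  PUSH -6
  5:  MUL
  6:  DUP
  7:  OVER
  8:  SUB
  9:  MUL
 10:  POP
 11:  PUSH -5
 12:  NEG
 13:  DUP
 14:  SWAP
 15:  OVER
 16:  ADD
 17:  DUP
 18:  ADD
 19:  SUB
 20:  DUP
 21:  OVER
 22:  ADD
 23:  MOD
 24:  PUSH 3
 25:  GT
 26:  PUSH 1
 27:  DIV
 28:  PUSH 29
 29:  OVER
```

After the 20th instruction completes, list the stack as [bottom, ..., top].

[-15, -15]

PUSH -4  [-4]
DUP      [-4, -4]
ADD      [-8]
PUSH -6  [-8, -6]
MUL      [48]
DUP      [48, 48]
OVER     [48, 48, 48]
SUB      [48, 0]
MUL      [0]
POP      []
PUSH -5  [-5]
NEG      [5]
DUP      [5, 5]
SWAP     [5, 5]
OVER     [5, 5, 5]
ADD      [5, 10]
DUP      [5, 10, 10]
ADD      [5, 20]
SUB      [-15]
DUP      [-15, -15]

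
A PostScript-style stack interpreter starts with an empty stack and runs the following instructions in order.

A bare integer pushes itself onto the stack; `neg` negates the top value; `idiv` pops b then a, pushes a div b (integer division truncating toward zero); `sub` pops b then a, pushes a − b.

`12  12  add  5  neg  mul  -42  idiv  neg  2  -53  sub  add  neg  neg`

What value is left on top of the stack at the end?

53

12   → 12
12   → 12 12
add  → 24
5    → 24 5
neg  → 24 -5
mul  → -120
-42  → -120 -42
idiv → 2
neg  → -2
2    → -2 2
-53  → -2 2 -53
sub  → -2 55
add  → 53
neg  → -53
neg  → 53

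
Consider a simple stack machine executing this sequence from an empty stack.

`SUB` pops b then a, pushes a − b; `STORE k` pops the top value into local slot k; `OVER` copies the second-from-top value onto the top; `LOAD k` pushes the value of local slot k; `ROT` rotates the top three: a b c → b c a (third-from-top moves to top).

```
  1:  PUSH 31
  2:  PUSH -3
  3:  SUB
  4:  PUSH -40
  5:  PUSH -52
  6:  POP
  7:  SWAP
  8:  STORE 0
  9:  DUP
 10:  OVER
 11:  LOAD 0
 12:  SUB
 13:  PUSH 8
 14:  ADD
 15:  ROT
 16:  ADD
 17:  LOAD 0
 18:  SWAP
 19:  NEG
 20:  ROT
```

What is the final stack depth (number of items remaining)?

3

PUSH 31  → 31
PUSH -3  → 31 -3
SUB      → 34
PUSH -40 → 34 -40
PUSH -52 → 34 -40 -52
POP      → 34 -40
SWAP     → -40 34
STORE 0  → -40
DUP      → -40 -40
OVER     → -40 -40 -40
LOAD 0   → -40 -40 -40 34
SUB      → -40 -40 -74
PUSH 8   → -40 -40 -74 8
ADD      → -40 -40 -66
ROT      → -40 -66 -40
ADD      → -40 -106
LOAD 0   → -40 -106 34
SWAP     → -40 34 -106
NEG      → -40 34 106
ROT      → 34 106 -40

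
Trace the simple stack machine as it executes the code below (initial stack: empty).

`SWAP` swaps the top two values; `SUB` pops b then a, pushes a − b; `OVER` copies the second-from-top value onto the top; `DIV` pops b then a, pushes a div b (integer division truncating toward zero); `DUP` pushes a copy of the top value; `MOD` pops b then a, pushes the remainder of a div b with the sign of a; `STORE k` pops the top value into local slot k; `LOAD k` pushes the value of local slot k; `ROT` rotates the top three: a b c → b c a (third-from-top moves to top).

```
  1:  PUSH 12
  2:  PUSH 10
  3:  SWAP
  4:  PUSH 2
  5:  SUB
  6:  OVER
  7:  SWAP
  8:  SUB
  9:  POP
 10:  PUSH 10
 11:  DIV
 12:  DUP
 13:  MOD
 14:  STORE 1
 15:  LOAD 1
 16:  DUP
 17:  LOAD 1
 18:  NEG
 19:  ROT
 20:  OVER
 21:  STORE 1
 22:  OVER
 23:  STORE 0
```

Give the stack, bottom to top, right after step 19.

[0, 0, 0]

PUSH 12 -> [12]
PUSH 10 -> [12, 10]
SWAP    -> [10, 12]
PUSH 2  -> [10, 12, 2]
SUB     -> [10, 10]
OVER    -> [10, 10, 10]
SWAP    -> [10, 10, 10]
SUB     -> [10, 0]
POP     -> [10]
PUSH 10 -> [10, 10]
DIV     -> [1]
DUP     -> [1, 1]
MOD     -> [0]
STORE 1 -> []
LOAD 1  -> [0]
DUP     -> [0, 0]
LOAD 1  -> [0, 0, 0]
NEG     -> [0, 0, 0]
ROT     -> [0, 0, 0]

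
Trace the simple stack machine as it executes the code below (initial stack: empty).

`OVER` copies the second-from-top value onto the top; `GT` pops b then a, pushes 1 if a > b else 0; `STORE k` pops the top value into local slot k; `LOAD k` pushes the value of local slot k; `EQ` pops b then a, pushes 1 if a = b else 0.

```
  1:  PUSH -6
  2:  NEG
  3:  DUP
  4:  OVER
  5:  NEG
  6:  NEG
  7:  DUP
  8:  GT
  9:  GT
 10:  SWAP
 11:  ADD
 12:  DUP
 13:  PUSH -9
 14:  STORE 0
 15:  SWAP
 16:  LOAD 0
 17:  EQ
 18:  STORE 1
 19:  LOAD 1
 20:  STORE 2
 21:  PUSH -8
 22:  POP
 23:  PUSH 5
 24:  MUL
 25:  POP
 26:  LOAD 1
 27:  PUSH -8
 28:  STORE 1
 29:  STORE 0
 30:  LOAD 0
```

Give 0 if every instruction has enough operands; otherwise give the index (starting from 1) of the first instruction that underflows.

PUSH -6 → -6
NEG     → 6
DUP     → 6 6
OVER    → 6 6 6
NEG     → 6 6 -6
NEG     → 6 6 6
DUP     → 6 6 6 6
GT      → 6 6 0
GT      → 6 1
SWAP    → 1 6
ADD     → 7
DUP     → 7 7
PUSH -9 → 7 7 -9
STORE 0 → 7 7
SWAP    → 7 7
LOAD 0  → 7 7 -9
EQ      → 7 0
STORE 1 → 7
LOAD 1  → 7 0
STORE 2 → 7
PUSH -8 → 7 -8
POP     → 7
PUSH 5  → 7 5
MUL     → 35
POP     → (empty)
LOAD 1  → 0
PUSH -8 → 0 -8
STORE 1 → 0
STORE 0 → (empty)
LOAD 0  → 0

0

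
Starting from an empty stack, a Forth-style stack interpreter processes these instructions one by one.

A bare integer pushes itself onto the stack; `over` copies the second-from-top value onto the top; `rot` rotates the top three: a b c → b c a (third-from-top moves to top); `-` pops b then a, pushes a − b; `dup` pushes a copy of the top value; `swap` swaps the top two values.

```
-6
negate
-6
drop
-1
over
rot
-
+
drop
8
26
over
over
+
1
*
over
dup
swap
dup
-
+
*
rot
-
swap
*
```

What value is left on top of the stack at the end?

-6      -6
negate  6
-6      6 -6
drop    6
-1      6 -1
over    6 -1 6
rot     -1 6 6
-       -1 0
+       -1
drop    (empty)
8       8
26      8 26
over    8 26 8
over    8 26 8 26
+       8 26 34
1       8 26 34 1
*       8 26 34
over    8 26 34 26
dup     8 26 34 26 26
swap    8 26 34 26 26
dup     8 26 34 26 26 26
-       8 26 34 26 0
+       8 26 34 26
*       8 26 884
rot     26 884 8
-       26 876
swap    876 26
*       22776

22776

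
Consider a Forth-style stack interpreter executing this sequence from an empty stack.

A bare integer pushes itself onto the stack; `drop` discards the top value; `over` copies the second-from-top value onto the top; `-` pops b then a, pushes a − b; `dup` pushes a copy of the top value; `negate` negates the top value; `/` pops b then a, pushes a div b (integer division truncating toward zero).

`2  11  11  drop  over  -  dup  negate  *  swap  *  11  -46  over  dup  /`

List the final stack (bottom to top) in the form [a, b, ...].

[-162, 11, -46, 1]

2      : [2]
11     : [2, 11]
11     : [2, 11, 11]
drop   : [2, 11]
over   : [2, 11, 2]
-      : [2, 9]
dup    : [2, 9, 9]
negate : [2, 9, -9]
*      : [2, -81]
swap   : [-81, 2]
*      : [-162]
11     : [-162, 11]
-46    : [-162, 11, -46]
over   : [-162, 11, -46, 11]
dup    : [-162, 11, -46, 11, 11]
/      : [-162, 11, -46, 1]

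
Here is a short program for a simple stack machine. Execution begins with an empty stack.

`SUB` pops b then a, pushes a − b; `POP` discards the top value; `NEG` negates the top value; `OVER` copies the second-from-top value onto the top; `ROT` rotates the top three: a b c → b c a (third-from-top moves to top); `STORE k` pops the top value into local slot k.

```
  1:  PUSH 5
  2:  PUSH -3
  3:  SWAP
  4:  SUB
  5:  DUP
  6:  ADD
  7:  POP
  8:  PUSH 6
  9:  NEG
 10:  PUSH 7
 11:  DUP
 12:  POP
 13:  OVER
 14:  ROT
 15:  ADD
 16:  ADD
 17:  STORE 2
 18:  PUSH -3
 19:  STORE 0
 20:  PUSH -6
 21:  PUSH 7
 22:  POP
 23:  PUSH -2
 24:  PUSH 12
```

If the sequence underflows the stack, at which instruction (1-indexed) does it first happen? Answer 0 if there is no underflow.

PUSH 5  → [5]
PUSH -3 → [5, -3]
SWAP    → [-3, 5]
SUB     → [-8]
DUP     → [-8, -8]
ADD     → [-16]
POP     → []
PUSH 6  → [6]
NEG     → [-6]
PUSH 7  → [-6, 7]
DUP     → [-6, 7, 7]
POP     → [-6, 7]
OVER    → [-6, 7, -6]
ROT     → [7, -6, -6]
ADD     → [7, -12]
ADD     → [-5]
STORE 2 → []
PUSH -3 → [-3]
STORE 0 → []
PUSH -6 → [-6]
PUSH 7  → [-6, 7]
POP     → [-6]
PUSH -2 → [-6, -2]
PUSH 12 → [-6, -2, 12]

0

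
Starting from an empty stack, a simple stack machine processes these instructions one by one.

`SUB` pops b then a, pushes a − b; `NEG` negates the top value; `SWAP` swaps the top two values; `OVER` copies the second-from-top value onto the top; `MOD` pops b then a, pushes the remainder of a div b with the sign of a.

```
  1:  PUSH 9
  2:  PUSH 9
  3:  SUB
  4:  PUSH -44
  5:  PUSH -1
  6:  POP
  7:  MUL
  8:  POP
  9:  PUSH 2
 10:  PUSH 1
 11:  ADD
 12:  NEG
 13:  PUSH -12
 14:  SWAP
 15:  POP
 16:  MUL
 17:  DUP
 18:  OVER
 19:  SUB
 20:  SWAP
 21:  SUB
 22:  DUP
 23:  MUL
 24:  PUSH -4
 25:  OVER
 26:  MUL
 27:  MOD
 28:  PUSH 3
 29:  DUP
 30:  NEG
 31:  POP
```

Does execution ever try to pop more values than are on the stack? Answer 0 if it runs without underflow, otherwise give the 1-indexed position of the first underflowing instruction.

PUSH 9   : [9]
PUSH 9   : [9, 9]
SUB      : [0]
PUSH -44 : [0, -44]
PUSH -1  : [0, -44, -1]
POP      : [0, -44]
MUL      : [0]
POP      : []
PUSH 2   : [2]
PUSH 1   : [2, 1]
ADD      : [3]
NEG      : [-3]
PUSH -12 : [-3, -12]
SWAP     : [-12, -3]
POP      : [-12]
MUL  — needs 2 operands, stack has 1 → underflow

16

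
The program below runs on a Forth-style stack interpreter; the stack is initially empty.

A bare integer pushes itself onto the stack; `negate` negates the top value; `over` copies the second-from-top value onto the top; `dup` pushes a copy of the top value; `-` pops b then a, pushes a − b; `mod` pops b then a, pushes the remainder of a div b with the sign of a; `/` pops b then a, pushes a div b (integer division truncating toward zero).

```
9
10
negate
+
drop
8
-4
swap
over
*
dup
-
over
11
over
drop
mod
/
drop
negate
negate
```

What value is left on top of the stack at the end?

-4

9      : 9
10     : 9 10
negate : 9 -10
+      : -1
drop   : (empty)
8      : 8
-4     : 8 -4
swap   : -4 8
over   : -4 8 -4
*      : -4 -32
dup    : -4 -32 -32
-      : -4 0
over   : -4 0 -4
11     : -4 0 -4 11
over   : -4 0 -4 11 -4
drop   : -4 0 -4 11
mod    : -4 0 -4
/      : -4 0
drop   : -4
negate : 4
negate : -4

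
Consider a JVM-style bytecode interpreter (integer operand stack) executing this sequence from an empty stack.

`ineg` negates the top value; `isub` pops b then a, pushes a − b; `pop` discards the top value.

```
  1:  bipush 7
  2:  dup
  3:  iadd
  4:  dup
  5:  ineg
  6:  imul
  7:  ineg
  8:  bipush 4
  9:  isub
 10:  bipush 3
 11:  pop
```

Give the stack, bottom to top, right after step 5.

bipush 7  [7]
dup       [7, 7]
iadd      [14]
dup       [14, 14]
ineg      [14, -14]

[14, -14]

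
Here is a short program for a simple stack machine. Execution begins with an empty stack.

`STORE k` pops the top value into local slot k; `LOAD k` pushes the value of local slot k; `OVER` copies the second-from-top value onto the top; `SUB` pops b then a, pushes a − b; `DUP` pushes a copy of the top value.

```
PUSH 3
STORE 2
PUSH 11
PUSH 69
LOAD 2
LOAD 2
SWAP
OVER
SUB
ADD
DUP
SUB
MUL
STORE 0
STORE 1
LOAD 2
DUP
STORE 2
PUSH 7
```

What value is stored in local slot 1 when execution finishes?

11

PUSH 3   [3]
STORE 2  []
PUSH 11  [11]
PUSH 69  [11, 69]
LOAD 2   [11, 69, 3]
LOAD 2   [11, 69, 3, 3]
SWAP     [11, 69, 3, 3]
OVER     [11, 69, 3, 3, 3]
SUB      [11, 69, 3, 0]
ADD      [11, 69, 3]
DUP      [11, 69, 3, 3]
SUB      [11, 69, 0]
MUL      [11, 0]
STORE 0  [11]
STORE 1  []
LOAD 2   [3]
DUP      [3, 3]
STORE 2  [3]
PUSH 7   [3, 7]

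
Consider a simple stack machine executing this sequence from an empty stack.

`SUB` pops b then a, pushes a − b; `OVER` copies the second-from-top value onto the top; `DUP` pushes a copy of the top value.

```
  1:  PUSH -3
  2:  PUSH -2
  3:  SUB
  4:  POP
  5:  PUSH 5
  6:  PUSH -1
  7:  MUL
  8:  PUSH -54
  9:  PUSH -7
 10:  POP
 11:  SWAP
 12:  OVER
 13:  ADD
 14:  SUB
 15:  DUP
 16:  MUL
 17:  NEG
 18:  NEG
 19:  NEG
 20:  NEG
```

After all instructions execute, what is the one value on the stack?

PUSH -3  : -3
PUSH -2  : -3 -2
SUB      : -1
POP      : (empty)
PUSH 5   : 5
PUSH -1  : 5 -1
MUL      : -5
PUSH -54 : -5 -54
PUSH -7  : -5 -54 -7
POP      : -5 -54
SWAP     : -54 -5
OVER     : -54 -5 -54
ADD      : -54 -59
SUB      : 5
DUP      : 5 5
MUL      : 25
NEG      : -25
NEG      : 25
NEG      : -25
NEG      : 25

25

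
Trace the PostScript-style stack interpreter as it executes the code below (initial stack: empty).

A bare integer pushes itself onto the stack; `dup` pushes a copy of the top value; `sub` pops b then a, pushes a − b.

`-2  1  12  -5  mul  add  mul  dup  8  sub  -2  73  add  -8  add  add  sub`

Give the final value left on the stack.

-55

-2  → -2
1   → -2 1
12  → -2 1 12
-5  → -2 1 12 -5
mul → -2 1 -60
add → -2 -59
mul → 118
dup → 118 118
8   → 118 118 8
sub → 118 110
-2  → 118 110 -2
73  → 118 110 -2 73
add → 118 110 71
-8  → 118 110 71 -8
add → 118 110 63
add → 118 173
sub → -55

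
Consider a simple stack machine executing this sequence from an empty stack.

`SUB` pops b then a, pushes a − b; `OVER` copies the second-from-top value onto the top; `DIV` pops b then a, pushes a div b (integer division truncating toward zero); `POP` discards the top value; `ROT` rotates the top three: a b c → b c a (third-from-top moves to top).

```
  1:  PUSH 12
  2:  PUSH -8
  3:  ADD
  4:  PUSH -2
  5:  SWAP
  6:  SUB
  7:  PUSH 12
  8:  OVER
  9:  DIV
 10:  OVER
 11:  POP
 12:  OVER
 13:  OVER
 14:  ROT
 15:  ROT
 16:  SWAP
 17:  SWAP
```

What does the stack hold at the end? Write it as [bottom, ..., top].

PUSH 12 : [12]
PUSH -8 : [12, -8]
ADD     : [4]
PUSH -2 : [4, -2]
SWAP    : [-2, 4]
SUB     : [-6]
PUSH 12 : [-6, 12]
OVER    : [-6, 12, -6]
DIV     : [-6, -2]
OVER    : [-6, -2, -6]
POP     : [-6, -2]
OVER    : [-6, -2, -6]
OVER    : [-6, -2, -6, -2]
ROT     : [-6, -6, -2, -2]
ROT     : [-6, -2, -2, -6]
SWAP    : [-6, -2, -6, -2]
SWAP    : [-6, -2, -2, -6]

[-6, -2, -2, -6]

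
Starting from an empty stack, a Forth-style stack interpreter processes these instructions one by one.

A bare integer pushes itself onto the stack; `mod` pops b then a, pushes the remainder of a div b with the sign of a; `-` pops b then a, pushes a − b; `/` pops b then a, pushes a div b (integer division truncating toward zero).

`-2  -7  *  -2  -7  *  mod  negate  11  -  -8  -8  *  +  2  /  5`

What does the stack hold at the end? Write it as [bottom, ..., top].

-2     -> -2
-7     -> -2 -7
*      -> 14
-2     -> 14 -2
-7     -> 14 -2 -7
*      -> 14 14
mod    -> 0
negate -> 0
11     -> 0 11
-      -> -11
-8     -> -11 -8
-8     -> -11 -8 -8
*      -> -11 64
+      -> 53
2      -> 53 2
/      -> 26
5      -> 26 5

[26, 5]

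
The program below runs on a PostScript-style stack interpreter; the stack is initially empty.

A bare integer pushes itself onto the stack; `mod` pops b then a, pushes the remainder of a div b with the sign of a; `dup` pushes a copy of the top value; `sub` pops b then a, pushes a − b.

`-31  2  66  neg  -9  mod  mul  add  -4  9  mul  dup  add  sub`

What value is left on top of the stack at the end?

35

-31  [-31]
2    [-31, 2]
66   [-31, 2, 66]
neg  [-31, 2, -66]
-9   [-31, 2, -66, -9]
mod  [-31, 2, -3]
mul  [-31, -6]
add  [-37]
-4   [-37, -4]
9    [-37, -4, 9]
mul  [-37, -36]
dup  [-37, -36, -36]
add  [-37, -72]
sub  [35]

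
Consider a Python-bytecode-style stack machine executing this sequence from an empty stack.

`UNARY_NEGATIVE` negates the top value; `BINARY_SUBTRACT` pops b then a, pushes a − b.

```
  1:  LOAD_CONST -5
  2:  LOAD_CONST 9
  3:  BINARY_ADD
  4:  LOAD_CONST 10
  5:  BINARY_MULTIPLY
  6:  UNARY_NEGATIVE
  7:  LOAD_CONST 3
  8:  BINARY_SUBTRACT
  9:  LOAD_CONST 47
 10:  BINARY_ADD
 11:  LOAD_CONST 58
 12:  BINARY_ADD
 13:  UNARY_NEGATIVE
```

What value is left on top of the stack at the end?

LOAD_CONST -5    -5
LOAD_CONST 9     -5 9
BINARY_ADD       4
LOAD_CONST 10    4 10
BINARY_MULTIPLY  40
UNARY_NEGATIVE   -40
LOAD_CONST 3     -40 3
BINARY_SUBTRACT  -43
LOAD_CONST 47    -43 47
BINARY_ADD       4
LOAD_CONST 58    4 58
BINARY_ADD       62
UNARY_NEGATIVE   -62

-62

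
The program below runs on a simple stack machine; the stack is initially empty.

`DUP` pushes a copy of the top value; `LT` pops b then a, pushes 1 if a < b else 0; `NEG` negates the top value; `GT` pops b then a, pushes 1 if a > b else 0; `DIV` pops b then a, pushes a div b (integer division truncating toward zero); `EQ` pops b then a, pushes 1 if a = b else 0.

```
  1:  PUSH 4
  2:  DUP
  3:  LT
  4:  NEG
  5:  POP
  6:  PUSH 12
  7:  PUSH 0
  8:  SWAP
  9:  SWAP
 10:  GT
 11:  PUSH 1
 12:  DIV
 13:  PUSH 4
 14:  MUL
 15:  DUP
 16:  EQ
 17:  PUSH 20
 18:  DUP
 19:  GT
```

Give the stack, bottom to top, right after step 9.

[12, 0]

PUSH 4  -> 4
DUP     -> 4 4
LT      -> 0
NEG     -> 0
POP     -> (empty)
PUSH 12 -> 12
PUSH 0  -> 12 0
SWAP    -> 0 12
SWAP    -> 12 0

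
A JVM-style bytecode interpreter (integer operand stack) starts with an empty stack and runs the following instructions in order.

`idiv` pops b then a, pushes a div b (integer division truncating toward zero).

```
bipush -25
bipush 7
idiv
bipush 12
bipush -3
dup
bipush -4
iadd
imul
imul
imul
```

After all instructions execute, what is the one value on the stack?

bipush -25 → -25
bipush 7   → -25 7
idiv       → -3
bipush 12  → -3 12
bipush -3  → -3 12 -3
dup        → -3 12 -3 -3
bipush -4  → -3 12 -3 -3 -4
iadd       → -3 12 -3 -7
imul       → -3 12 21
imul       → -3 252
imul       → -756

-756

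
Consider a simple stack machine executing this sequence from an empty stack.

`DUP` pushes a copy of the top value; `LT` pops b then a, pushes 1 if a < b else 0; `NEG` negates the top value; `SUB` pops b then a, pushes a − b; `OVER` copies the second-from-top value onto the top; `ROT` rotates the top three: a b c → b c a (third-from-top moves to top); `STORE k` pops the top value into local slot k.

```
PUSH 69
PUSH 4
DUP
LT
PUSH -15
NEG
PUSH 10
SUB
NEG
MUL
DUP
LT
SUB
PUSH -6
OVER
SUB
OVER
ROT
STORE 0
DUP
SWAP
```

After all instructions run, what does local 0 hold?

69

PUSH 69  -> 69
PUSH 4   -> 69 4
DUP      -> 69 4 4
LT       -> 69 0
PUSH -15 -> 69 0 -15
NEG      -> 69 0 15
PUSH 10  -> 69 0 15 10
SUB      -> 69 0 5
NEG      -> 69 0 -5
MUL      -> 69 0
DUP      -> 69 0 0
LT       -> 69 0
SUB      -> 69
PUSH -6  -> 69 -6
OVER     -> 69 -6 69
SUB      -> 69 -75
OVER     -> 69 -75 69
ROT      -> -75 69 69
STORE 0  -> -75 69
DUP      -> -75 69 69
SWAP     -> -75 69 69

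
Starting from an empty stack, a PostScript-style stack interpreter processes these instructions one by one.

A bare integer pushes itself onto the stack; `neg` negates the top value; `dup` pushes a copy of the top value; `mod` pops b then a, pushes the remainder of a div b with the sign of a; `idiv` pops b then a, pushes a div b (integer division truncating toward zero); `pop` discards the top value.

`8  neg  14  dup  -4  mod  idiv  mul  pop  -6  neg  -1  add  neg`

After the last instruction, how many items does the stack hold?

8     8
neg   -8
14    -8 14
dup   -8 14 14
-4    -8 14 14 -4
mod   -8 14 2
idiv  -8 7
mul   -56
pop   (empty)
-6    -6
neg   6
-1    6 -1
add   5
neg   -5

1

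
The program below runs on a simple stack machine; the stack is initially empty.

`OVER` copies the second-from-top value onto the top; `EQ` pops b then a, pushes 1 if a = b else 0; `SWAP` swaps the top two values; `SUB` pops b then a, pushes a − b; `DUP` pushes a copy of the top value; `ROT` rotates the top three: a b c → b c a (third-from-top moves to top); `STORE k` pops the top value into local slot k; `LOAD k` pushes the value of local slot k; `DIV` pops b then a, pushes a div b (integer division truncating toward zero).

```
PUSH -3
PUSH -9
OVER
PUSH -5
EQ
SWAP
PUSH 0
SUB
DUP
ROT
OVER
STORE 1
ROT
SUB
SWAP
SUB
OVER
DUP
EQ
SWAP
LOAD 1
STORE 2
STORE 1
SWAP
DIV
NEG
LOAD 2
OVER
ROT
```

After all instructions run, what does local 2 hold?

-9

PUSH -3 → -3
PUSH -9 → -3 -9
OVER    → -3 -9 -3
PUSH -5 → -3 -9 -3 -5
EQ      → -3 -9 0
SWAP    → -3 0 -9
PUSH 0  → -3 0 -9 0
SUB     → -3 0 -9
DUP     → -3 0 -9 -9
ROT     → -3 -9 -9 0
OVER    → -3 -9 -9 0 -9
STORE 1 → -3 -9 -9 0
ROT     → -3 -9 0 -9
SUB     → -3 -9 9
SWAP    → -3 9 -9
SUB     → -3 18
OVER    → -3 18 -3
DUP     → -3 18 -3 -3
EQ      → -3 18 1
SWAP    → -3 1 18
LOAD 1  → -3 1 18 -9
STORE 2 → -3 1 18
STORE 1 → -3 1
SWAP    → 1 -3
DIV     → 0
NEG     → 0
LOAD 2  → 0 -9
OVER    → 0 -9 0
ROT     → -9 0 0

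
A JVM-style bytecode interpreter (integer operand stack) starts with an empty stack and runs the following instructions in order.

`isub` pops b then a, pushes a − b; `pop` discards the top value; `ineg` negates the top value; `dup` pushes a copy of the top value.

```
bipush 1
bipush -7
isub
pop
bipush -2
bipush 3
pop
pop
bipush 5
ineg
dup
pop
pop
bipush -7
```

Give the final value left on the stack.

bipush 1  -> [1]
bipush -7 -> [1, -7]
isub      -> [8]
pop       -> []
bipush -2 -> [-2]
bipush 3  -> [-2, 3]
pop       -> [-2]
pop       -> []
bipush 5  -> [5]
ineg      -> [-5]
dup       -> [-5, -5]
pop       -> [-5]
pop       -> []
bipush -7 -> [-7]

-7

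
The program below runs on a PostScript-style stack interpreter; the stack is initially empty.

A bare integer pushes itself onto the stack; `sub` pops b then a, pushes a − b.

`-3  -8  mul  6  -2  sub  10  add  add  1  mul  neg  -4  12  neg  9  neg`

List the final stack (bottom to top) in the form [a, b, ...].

[-42, -4, -12, -9]

-3   [-3]
-8   [-3, -8]
mul  [24]
6    [24, 6]
-2   [24, 6, -2]
sub  [24, 8]
10   [24, 8, 10]
add  [24, 18]
add  [42]
1    [42, 1]
mul  [42]
neg  [-42]
-4   [-42, -4]
12   [-42, -4, 12]
neg  [-42, -4, -12]
9    [-42, -4, -12, 9]
neg  [-42, -4, -12, -9]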